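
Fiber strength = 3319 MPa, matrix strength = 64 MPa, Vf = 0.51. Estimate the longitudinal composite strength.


sigma_1 = sigma_f*Vf + sigma_m*(1-Vf) = 3319*0.51 + 64*0.49 = 1724.1 MPa

1724.1 MPa


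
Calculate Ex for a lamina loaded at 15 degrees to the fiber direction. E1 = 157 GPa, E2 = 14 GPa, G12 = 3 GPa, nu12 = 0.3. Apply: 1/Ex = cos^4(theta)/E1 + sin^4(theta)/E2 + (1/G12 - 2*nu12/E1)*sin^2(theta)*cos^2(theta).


cos^4(15) = 0.870513, sin^4(15) = 0.004487, sin^2(15)*cos^2(15) = 0.0625
1/G12 - 2*nu12/E1 = 1/3 - 2*0.3/157 = 0.329512 GPa^-1
1/Ex = 0.870513/157 + 0.004487/14 + 0.329512*0.0625 = 0.0264597 GPa^-1
Ex = 37.79 GPa

37.79 GPa


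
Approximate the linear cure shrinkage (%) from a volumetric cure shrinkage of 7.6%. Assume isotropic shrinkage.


Linear shrinkage ≈ vol_shrink/3 = 7.6/3 = 2.533%

2.533%


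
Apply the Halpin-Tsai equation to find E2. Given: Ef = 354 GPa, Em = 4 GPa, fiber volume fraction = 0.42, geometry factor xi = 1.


eta = (Ef/Em - 1)/(Ef/Em + xi) = (88.5 - 1)/(88.5 + 1) = 0.9777
E2 = Em*(1+xi*eta*Vf)/(1-eta*Vf) = 9.57 GPa

9.57 GPa


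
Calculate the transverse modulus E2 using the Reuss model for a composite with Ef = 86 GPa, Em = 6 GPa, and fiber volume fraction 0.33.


1/E2 = Vf/Ef + (1-Vf)/Em = 0.33/86 + 0.67/6
E2 = 8.66 GPa

8.66 GPa


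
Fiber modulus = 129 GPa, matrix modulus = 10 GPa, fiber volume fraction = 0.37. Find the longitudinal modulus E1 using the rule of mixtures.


E1 = Ef*Vf + Em*(1-Vf) = 129*0.37 + 10*0.63 = 54.03 GPa

54.03 GPa


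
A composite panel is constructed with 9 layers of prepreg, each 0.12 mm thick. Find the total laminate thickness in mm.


h = n * t_ply = 9 * 0.12 = 1.08 mm

1.08 mm


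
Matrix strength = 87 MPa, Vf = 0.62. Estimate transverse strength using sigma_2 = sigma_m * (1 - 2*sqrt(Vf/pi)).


factor = 1 - 2*sqrt(0.62/pi) = 0.1115
sigma_2 = 87 * 0.1115 = 9.7 MPa

9.7 MPa


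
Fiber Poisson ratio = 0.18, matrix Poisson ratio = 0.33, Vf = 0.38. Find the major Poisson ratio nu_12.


nu_12 = nu_f*Vf + nu_m*(1-Vf) = 0.18*0.38 + 0.33*0.62 = 0.273

0.273


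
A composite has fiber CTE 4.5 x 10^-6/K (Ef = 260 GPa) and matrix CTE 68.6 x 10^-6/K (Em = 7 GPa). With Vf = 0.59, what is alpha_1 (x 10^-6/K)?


E1 = Ef*Vf + Em*(1-Vf) = 156.27
alpha_1 = (alpha_f*Ef*Vf + alpha_m*Em*(1-Vf))/E1 = 5.68 x 10^-6/K

5.68 x 10^-6/K


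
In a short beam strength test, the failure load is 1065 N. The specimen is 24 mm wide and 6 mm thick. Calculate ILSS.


ILSS = 3F/(4bh) = 3*1065/(4*24*6) = 5.55 MPa

5.55 MPa


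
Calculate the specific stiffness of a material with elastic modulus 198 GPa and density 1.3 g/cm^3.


Specific stiffness = E/rho = 198/1.3 = 152.3 GPa/(g/cm^3)

152.3 GPa/(g/cm^3)


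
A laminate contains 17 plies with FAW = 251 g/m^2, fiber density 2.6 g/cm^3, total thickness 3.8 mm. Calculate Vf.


Vf = n * FAW / (rho_f * h * 1000) = 17 * 251 / (2.6 * 3.8 * 1000) = 0.4319

0.4319


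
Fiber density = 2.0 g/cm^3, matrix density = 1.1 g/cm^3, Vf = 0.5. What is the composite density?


rho_c = rho_f*Vf + rho_m*(1-Vf) = 2.0*0.5 + 1.1*0.5 = 1.55 g/cm^3

1.55 g/cm^3


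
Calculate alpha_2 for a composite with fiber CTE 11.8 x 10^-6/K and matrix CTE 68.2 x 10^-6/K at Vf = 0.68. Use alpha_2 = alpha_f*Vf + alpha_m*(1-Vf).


alpha_2 = alpha_f*Vf + alpha_m*(1-Vf) = 11.8*0.68 + 68.2*0.32 = 29.8 x 10^-6/K

29.8 x 10^-6/K


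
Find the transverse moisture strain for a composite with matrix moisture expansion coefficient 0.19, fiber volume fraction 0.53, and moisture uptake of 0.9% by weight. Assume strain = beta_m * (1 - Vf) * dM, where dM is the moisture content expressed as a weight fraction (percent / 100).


dM = 0.9/100 = 0.009
strain = beta_m * (1-Vf) * dM = 0.19 * 0.47 * 0.009 = 0.0008037

0.0008037


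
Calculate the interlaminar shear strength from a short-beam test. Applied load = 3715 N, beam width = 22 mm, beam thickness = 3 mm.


ILSS = 3F/(4bh) = 3*3715/(4*22*3) = 42.22 MPa

42.22 MPa


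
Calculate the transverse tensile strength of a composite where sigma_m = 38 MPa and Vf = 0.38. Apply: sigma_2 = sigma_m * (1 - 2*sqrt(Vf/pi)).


factor = 1 - 2*sqrt(0.38/pi) = 0.3044
sigma_2 = 38 * 0.3044 = 11.57 MPa

11.57 MPa


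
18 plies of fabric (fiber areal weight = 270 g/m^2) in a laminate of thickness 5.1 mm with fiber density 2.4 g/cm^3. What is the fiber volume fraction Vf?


Vf = n * FAW / (rho_f * h * 1000) = 18 * 270 / (2.4 * 5.1 * 1000) = 0.3971

0.3971


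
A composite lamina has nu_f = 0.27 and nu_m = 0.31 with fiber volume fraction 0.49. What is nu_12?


nu_12 = nu_f*Vf + nu_m*(1-Vf) = 0.27*0.49 + 0.31*0.51 = 0.2904

0.2904


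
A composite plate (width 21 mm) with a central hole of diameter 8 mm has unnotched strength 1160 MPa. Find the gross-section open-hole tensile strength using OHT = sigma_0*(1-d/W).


OHT = sigma_0*(1-d/W) = 1160*(1-8/21) = 718.1 MPa

718.1 MPa


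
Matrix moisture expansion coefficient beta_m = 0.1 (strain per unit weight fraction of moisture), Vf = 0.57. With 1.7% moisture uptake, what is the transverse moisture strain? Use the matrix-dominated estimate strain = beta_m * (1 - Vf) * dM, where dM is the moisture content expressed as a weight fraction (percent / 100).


dM = 1.7/100 = 0.017
strain = beta_m * (1-Vf) * dM = 0.1 * 0.43 * 0.017 = 0.000731

0.000731


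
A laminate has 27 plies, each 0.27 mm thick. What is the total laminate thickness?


h = n * t_ply = 27 * 0.27 = 7.29 mm

7.29 mm


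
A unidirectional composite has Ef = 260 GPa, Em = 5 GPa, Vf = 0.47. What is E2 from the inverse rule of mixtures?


1/E2 = Vf/Ef + (1-Vf)/Em = 0.47/260 + 0.53/5
E2 = 9.28 GPa

9.28 GPa


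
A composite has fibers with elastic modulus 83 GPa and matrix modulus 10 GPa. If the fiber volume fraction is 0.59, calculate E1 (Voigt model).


E1 = Ef*Vf + Em*(1-Vf) = 83*0.59 + 10*0.41 = 53.07 GPa

53.07 GPa


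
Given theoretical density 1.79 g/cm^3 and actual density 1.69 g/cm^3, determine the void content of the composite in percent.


Void% = (rho_theo - rho_actual)/rho_theo * 100 = (1.79 - 1.69)/1.79 * 100 = 5.59%

5.59%


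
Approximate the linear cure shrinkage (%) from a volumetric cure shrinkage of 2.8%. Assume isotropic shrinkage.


Linear shrinkage ≈ vol_shrink/3 = 2.8/3 = 0.933%

0.933%


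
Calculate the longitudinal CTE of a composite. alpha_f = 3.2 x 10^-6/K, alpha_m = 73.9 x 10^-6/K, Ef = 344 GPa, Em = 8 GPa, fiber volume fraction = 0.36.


E1 = Ef*Vf + Em*(1-Vf) = 128.96
alpha_1 = (alpha_f*Ef*Vf + alpha_m*Em*(1-Vf))/E1 = 6.01 x 10^-6/K

6.01 x 10^-6/K


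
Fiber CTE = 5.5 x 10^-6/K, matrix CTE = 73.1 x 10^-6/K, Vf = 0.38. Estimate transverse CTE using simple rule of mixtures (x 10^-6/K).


alpha_2 = alpha_f*Vf + alpha_m*(1-Vf) = 5.5*0.38 + 73.1*0.62 = 47.4 x 10^-6/K

47.4 x 10^-6/K


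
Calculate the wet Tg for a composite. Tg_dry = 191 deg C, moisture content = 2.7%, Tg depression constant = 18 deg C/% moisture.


Tg_wet = Tg_dry - k*moisture = 191 - 18*2.7 = 142.4 deg C

142.4 deg C


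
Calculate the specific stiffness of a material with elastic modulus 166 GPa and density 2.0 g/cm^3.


Specific stiffness = E/rho = 166/2.0 = 83.0 GPa/(g/cm^3)

83.0 GPa/(g/cm^3)


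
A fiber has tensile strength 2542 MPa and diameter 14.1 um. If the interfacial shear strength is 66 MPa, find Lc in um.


Lc = sigma_f * d / (2 * tau_i) = 2542 * 14.1 / (2 * 66) = 271.5 um

271.5 um


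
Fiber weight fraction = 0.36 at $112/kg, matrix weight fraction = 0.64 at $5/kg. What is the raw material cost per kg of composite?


Cost = cost_f*Wf + cost_m*Wm = 112*0.36 + 5*0.64 = $43.52/kg

$43.52/kg


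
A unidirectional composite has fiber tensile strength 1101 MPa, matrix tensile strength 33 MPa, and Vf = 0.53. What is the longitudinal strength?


sigma_1 = sigma_f*Vf + sigma_m*(1-Vf) = 1101*0.53 + 33*0.47 = 599.0 MPa

599.0 MPa


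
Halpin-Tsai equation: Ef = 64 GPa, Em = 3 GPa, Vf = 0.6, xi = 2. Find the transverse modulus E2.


eta = (Ef/Em - 1)/(Ef/Em + xi) = (21.3333 - 1)/(21.3333 + 2) = 0.8714
E2 = Em*(1+xi*eta*Vf)/(1-eta*Vf) = 12.86 GPa

12.86 GPa


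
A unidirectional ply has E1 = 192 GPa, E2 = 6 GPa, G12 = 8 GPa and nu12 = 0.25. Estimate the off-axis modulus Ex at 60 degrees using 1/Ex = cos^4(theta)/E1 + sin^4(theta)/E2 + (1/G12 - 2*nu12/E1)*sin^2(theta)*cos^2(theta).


cos^4(60) = 0.0625, sin^4(60) = 0.5625, sin^2(60)*cos^2(60) = 0.1875
1/G12 - 2*nu12/E1 = 1/8 - 2*0.25/192 = 0.122396 GPa^-1
1/Ex = 0.0625/192 + 0.5625/6 + 0.122396*0.1875 = 0.1170247 GPa^-1
Ex = 8.55 GPa

8.55 GPa


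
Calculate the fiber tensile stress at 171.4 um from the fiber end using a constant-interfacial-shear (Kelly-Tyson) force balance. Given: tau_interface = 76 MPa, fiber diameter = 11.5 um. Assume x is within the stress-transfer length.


Force balance: sigma_f * (pi*d^2/4) = tau * (pi*d) * x  ->  sigma_f = 4 * tau * x / d
sigma_f = 4 * 76 * 171.4 / 11.5 = 4530.9 MPa

4530.9 MPa


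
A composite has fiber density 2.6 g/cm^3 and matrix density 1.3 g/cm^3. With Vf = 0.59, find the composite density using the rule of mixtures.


rho_c = rho_f*Vf + rho_m*(1-Vf) = 2.6*0.59 + 1.3*0.41 = 2.067 g/cm^3

2.067 g/cm^3


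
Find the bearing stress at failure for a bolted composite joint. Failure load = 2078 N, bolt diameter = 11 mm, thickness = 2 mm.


sigma_br = F/(d*h) = 2078/(11*2) = 94.5 MPa

94.5 MPa


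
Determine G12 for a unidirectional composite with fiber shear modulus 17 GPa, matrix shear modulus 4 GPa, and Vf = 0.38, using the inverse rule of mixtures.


1/G12 = Vf/Gf + (1-Vf)/Gm = 0.38/17 + 0.62/4
G12 = 5.64 GPa

5.64 GPa


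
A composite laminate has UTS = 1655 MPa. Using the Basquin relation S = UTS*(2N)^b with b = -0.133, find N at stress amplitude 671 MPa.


N = 0.5 * (S/UTS)^(1/b) = 0.5 * (671/1655)^(1/-0.133) = 443.5126 cycles

443.5126 cycles


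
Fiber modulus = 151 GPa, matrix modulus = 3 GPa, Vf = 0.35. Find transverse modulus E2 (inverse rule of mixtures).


1/E2 = Vf/Ef + (1-Vf)/Em = 0.35/151 + 0.65/3
E2 = 4.57 GPa

4.57 GPa


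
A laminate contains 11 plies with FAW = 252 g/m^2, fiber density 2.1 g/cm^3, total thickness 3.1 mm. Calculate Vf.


Vf = n * FAW / (rho_f * h * 1000) = 11 * 252 / (2.1 * 3.1 * 1000) = 0.4258

0.4258


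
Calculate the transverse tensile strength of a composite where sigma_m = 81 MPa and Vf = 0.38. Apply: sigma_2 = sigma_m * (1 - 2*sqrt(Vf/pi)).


factor = 1 - 2*sqrt(0.38/pi) = 0.3044
sigma_2 = 81 * 0.3044 = 24.66 MPa

24.66 MPa


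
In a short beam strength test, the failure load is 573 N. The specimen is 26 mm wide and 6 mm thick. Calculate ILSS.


ILSS = 3F/(4bh) = 3*573/(4*26*6) = 2.75 MPa

2.75 MPa


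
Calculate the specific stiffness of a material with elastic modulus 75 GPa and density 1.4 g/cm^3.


Specific stiffness = E/rho = 75/1.4 = 53.6 GPa/(g/cm^3)

53.6 GPa/(g/cm^3)


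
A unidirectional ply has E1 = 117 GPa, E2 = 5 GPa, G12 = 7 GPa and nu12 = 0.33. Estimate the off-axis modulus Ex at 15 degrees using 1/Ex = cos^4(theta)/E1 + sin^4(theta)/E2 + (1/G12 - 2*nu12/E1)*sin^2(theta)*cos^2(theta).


cos^4(15) = 0.870513, sin^4(15) = 0.004487, sin^2(15)*cos^2(15) = 0.0625
1/G12 - 2*nu12/E1 = 1/7 - 2*0.33/117 = 0.137216 GPa^-1
1/Ex = 0.870513/117 + 0.004487/5 + 0.137216*0.0625 = 0.0169137 GPa^-1
Ex = 59.12 GPa

59.12 GPa


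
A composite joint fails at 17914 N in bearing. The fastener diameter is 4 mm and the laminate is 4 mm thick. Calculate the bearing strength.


sigma_br = F/(d*h) = 17914/(4*4) = 1119.6 MPa

1119.6 MPa


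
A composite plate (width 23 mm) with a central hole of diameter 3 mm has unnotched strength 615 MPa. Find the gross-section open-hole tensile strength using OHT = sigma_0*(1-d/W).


OHT = sigma_0*(1-d/W) = 615*(1-3/23) = 534.8 MPa

534.8 MPa


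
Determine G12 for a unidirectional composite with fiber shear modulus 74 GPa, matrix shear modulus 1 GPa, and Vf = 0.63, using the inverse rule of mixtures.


1/G12 = Vf/Gf + (1-Vf)/Gm = 0.63/74 + 0.37/1
G12 = 2.64 GPa

2.64 GPa


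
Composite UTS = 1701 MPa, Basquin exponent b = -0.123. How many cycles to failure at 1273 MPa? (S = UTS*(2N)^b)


N = 0.5 * (S/UTS)^(1/b) = 0.5 * (1273/1701)^(1/-0.123) = 5.2766 cycles

5.2766 cycles


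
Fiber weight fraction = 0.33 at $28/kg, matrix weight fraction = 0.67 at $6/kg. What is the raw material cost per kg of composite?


Cost = cost_f*Wf + cost_m*Wm = 28*0.33 + 6*0.67 = $13.26/kg

$13.26/kg


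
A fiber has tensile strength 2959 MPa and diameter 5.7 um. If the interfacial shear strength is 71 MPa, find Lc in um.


Lc = sigma_f * d / (2 * tau_i) = 2959 * 5.7 / (2 * 71) = 118.8 um

118.8 um


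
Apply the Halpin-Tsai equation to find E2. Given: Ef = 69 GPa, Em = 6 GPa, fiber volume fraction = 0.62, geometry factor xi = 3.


eta = (Ef/Em - 1)/(Ef/Em + xi) = (11.5 - 1)/(11.5 + 3) = 0.7241
E2 = Em*(1+xi*eta*Vf)/(1-eta*Vf) = 25.55 GPa

25.55 GPa


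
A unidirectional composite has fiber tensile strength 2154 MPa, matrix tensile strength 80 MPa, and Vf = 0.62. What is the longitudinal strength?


sigma_1 = sigma_f*Vf + sigma_m*(1-Vf) = 2154*0.62 + 80*0.38 = 1365.9 MPa

1365.9 MPa


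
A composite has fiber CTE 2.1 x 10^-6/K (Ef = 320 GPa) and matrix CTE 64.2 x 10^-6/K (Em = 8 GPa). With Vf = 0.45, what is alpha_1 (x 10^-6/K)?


E1 = Ef*Vf + Em*(1-Vf) = 148.4
alpha_1 = (alpha_f*Ef*Vf + alpha_m*Em*(1-Vf))/E1 = 3.94 x 10^-6/K

3.94 x 10^-6/K


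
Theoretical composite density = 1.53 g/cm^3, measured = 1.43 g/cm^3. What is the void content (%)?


Void% = (rho_theo - rho_actual)/rho_theo * 100 = (1.53 - 1.43)/1.53 * 100 = 6.54%

6.54%


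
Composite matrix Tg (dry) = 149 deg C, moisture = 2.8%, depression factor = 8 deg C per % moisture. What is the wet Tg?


Tg_wet = Tg_dry - k*moisture = 149 - 8*2.8 = 126.6 deg C

126.6 deg C


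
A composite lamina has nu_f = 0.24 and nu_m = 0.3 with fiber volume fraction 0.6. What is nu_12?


nu_12 = nu_f*Vf + nu_m*(1-Vf) = 0.24*0.6 + 0.3*0.4 = 0.264

0.264


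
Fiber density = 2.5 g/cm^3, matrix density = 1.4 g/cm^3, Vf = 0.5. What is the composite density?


rho_c = rho_f*Vf + rho_m*(1-Vf) = 2.5*0.5 + 1.4*0.5 = 1.95 g/cm^3

1.95 g/cm^3


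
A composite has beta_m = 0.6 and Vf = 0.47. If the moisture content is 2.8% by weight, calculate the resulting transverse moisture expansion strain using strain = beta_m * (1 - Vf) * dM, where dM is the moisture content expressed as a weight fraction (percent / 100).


dM = 2.8/100 = 0.028
strain = beta_m * (1-Vf) * dM = 0.6 * 0.53 * 0.028 = 0.008904

0.008904


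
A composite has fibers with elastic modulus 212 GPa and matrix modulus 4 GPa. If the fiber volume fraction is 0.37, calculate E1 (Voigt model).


E1 = Ef*Vf + Em*(1-Vf) = 212*0.37 + 4*0.63 = 80.96 GPa

80.96 GPa


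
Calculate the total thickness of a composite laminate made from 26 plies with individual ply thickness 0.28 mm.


h = n * t_ply = 26 * 0.28 = 7.28 mm

7.28 mm


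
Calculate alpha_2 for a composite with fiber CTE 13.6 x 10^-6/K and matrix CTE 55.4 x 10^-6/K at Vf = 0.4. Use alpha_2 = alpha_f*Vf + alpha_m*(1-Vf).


alpha_2 = alpha_f*Vf + alpha_m*(1-Vf) = 13.6*0.4 + 55.4*0.6 = 38.7 x 10^-6/K

38.7 x 10^-6/K


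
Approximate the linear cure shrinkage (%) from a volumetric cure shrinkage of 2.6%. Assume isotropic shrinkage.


Linear shrinkage ≈ vol_shrink/3 = 2.6/3 = 0.867%

0.867%


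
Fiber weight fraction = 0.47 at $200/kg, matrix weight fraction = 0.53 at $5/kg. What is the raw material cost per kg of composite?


Cost = cost_f*Wf + cost_m*Wm = 200*0.47 + 5*0.53 = $96.65/kg

$96.65/kg


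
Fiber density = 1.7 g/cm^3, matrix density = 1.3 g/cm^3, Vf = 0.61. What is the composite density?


rho_c = rho_f*Vf + rho_m*(1-Vf) = 1.7*0.61 + 1.3*0.39 = 1.544 g/cm^3

1.544 g/cm^3


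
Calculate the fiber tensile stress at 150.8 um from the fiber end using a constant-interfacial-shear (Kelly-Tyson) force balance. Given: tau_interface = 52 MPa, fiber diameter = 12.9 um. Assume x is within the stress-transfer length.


Force balance: sigma_f * (pi*d^2/4) = tau * (pi*d) * x  ->  sigma_f = 4 * tau * x / d
sigma_f = 4 * 52 * 150.8 / 12.9 = 2431.5 MPa

2431.5 MPa


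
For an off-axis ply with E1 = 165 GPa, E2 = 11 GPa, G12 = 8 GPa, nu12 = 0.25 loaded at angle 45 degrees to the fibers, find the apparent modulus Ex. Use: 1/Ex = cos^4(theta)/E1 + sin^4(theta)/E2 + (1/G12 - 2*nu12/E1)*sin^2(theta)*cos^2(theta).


cos^4(45) = 0.25, sin^4(45) = 0.25, sin^2(45)*cos^2(45) = 0.25
1/G12 - 2*nu12/E1 = 1/8 - 2*0.25/165 = 0.12197 GPa^-1
1/Ex = 0.25/165 + 0.25/11 + 0.12197*0.25 = 0.0547348 GPa^-1
Ex = 18.27 GPa

18.27 GPa


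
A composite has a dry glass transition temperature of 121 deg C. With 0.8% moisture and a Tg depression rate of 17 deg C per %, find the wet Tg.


Tg_wet = Tg_dry - k*moisture = 121 - 17*0.8 = 107.4 deg C

107.4 deg C


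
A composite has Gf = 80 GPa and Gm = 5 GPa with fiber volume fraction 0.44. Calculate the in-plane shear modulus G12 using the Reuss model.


1/G12 = Vf/Gf + (1-Vf)/Gm = 0.44/80 + 0.56/5
G12 = 8.51 GPa

8.51 GPa


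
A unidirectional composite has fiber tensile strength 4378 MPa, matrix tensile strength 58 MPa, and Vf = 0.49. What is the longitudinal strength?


sigma_1 = sigma_f*Vf + sigma_m*(1-Vf) = 4378*0.49 + 58*0.51 = 2174.8 MPa

2174.8 MPa


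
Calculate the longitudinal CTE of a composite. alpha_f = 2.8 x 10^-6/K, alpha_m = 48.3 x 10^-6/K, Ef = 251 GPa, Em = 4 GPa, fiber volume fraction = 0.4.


E1 = Ef*Vf + Em*(1-Vf) = 102.8
alpha_1 = (alpha_f*Ef*Vf + alpha_m*Em*(1-Vf))/E1 = 3.86 x 10^-6/K

3.86 x 10^-6/K


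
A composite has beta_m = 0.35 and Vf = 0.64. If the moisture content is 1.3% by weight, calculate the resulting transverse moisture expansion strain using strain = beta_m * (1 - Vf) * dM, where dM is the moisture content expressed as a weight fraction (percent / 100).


dM = 1.3/100 = 0.013
strain = beta_m * (1-Vf) * dM = 0.35 * 0.36 * 0.013 = 0.001638

0.001638


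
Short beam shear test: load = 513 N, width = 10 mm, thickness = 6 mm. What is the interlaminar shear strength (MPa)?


ILSS = 3F/(4bh) = 3*513/(4*10*6) = 6.41 MPa

6.41 MPa


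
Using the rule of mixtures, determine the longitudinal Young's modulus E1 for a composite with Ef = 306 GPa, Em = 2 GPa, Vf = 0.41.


E1 = Ef*Vf + Em*(1-Vf) = 306*0.41 + 2*0.59 = 126.64 GPa

126.64 GPa


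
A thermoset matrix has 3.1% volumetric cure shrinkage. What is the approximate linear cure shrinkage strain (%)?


Linear shrinkage ≈ vol_shrink/3 = 3.1/3 = 1.033%

1.033%


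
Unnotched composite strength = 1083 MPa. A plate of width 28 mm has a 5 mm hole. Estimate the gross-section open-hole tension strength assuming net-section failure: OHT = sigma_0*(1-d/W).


OHT = sigma_0*(1-d/W) = 1083*(1-5/28) = 889.6 MPa

889.6 MPa


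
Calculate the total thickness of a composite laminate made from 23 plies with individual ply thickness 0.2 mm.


h = n * t_ply = 23 * 0.2 = 4.6 mm

4.6 mm


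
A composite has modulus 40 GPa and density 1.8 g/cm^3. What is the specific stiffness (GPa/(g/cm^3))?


Specific stiffness = E/rho = 40/1.8 = 22.2 GPa/(g/cm^3)

22.2 GPa/(g/cm^3)


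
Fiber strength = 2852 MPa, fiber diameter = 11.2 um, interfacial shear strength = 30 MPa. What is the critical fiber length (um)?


Lc = sigma_f * d / (2 * tau_i) = 2852 * 11.2 / (2 * 30) = 532.4 um

532.4 um


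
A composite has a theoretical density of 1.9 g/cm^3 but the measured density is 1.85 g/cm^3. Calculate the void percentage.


Void% = (rho_theo - rho_actual)/rho_theo * 100 = (1.9 - 1.85)/1.9 * 100 = 2.63%

2.63%


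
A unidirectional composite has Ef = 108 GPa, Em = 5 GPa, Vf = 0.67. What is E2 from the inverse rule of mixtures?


1/E2 = Vf/Ef + (1-Vf)/Em = 0.67/108 + 0.33/5
E2 = 13.85 GPa

13.85 GPa


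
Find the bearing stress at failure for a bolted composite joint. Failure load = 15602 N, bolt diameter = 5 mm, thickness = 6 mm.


sigma_br = F/(d*h) = 15602/(5*6) = 520.1 MPa

520.1 MPa


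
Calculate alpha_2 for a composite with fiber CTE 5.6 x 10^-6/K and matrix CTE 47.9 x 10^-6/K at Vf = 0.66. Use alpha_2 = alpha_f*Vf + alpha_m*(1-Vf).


alpha_2 = alpha_f*Vf + alpha_m*(1-Vf) = 5.6*0.66 + 47.9*0.34 = 20.0 x 10^-6/K

20.0 x 10^-6/K


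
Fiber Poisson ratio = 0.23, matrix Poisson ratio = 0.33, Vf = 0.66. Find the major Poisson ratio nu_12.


nu_12 = nu_f*Vf + nu_m*(1-Vf) = 0.23*0.66 + 0.33*0.34 = 0.264

0.264


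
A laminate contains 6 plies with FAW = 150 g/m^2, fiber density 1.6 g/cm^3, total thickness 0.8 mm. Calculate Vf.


Vf = n * FAW / (rho_f * h * 1000) = 6 * 150 / (1.6 * 0.8 * 1000) = 0.7031

0.7031


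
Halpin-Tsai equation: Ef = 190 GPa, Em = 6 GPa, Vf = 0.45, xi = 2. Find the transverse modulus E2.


eta = (Ef/Em - 1)/(Ef/Em + xi) = (31.6667 - 1)/(31.6667 + 2) = 0.9109
E2 = Em*(1+xi*eta*Vf)/(1-eta*Vf) = 18.5 GPa

18.5 GPa


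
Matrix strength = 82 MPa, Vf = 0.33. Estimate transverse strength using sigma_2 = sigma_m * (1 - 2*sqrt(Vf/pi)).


factor = 1 - 2*sqrt(0.33/pi) = 0.3518
sigma_2 = 82 * 0.3518 = 28.85 MPa

28.85 MPa


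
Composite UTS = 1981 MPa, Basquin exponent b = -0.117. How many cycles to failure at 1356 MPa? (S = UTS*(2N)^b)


N = 0.5 * (S/UTS)^(1/b) = 0.5 * (1356/1981)^(1/-0.117) = 12.7650 cycles

12.7650 cycles


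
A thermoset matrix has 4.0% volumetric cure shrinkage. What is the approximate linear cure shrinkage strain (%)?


Linear shrinkage ≈ vol_shrink/3 = 4.0/3 = 1.333%

1.333%


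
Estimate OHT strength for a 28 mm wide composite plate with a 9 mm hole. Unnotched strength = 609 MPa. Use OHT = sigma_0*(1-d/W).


OHT = sigma_0*(1-d/W) = 609*(1-9/28) = 413.3 MPa

413.3 MPa


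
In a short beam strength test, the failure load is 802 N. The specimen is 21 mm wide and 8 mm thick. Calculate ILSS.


ILSS = 3F/(4bh) = 3*802/(4*21*8) = 3.58 MPa

3.58 MPa


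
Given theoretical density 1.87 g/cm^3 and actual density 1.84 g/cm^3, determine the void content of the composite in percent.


Void% = (rho_theo - rho_actual)/rho_theo * 100 = (1.87 - 1.84)/1.87 * 100 = 1.6%

1.6%


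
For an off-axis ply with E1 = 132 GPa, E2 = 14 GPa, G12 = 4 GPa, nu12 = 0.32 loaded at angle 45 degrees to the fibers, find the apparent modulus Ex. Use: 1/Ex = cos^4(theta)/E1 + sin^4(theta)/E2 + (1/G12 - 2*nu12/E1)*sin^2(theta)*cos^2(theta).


cos^4(45) = 0.25, sin^4(45) = 0.25, sin^2(45)*cos^2(45) = 0.25
1/G12 - 2*nu12/E1 = 1/4 - 2*0.32/132 = 0.245152 GPa^-1
1/Ex = 0.25/132 + 0.25/14 + 0.245152*0.25 = 0.081039 GPa^-1
Ex = 12.34 GPa

12.34 GPa


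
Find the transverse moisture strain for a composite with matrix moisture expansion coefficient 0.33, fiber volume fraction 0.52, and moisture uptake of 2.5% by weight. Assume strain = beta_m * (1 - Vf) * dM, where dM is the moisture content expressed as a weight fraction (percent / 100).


dM = 2.5/100 = 0.025
strain = beta_m * (1-Vf) * dM = 0.33 * 0.48 * 0.025 = 0.00396

0.00396


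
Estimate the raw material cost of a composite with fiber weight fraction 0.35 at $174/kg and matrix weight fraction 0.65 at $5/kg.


Cost = cost_f*Wf + cost_m*Wm = 174*0.35 + 5*0.65 = $64.15/kg

$64.15/kg


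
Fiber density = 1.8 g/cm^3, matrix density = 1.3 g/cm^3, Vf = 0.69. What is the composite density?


rho_c = rho_f*Vf + rho_m*(1-Vf) = 1.8*0.69 + 1.3*0.31 = 1.645 g/cm^3

1.645 g/cm^3


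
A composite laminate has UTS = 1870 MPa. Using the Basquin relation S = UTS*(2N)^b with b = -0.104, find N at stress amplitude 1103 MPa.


N = 0.5 * (S/UTS)^(1/b) = 0.5 * (1103/1870)^(1/-0.104) = 80.0667 cycles

80.0667 cycles


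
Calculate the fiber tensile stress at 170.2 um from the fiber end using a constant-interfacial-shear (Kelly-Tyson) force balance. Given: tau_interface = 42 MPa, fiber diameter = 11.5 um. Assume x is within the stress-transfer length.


Force balance: sigma_f * (pi*d^2/4) = tau * (pi*d) * x  ->  sigma_f = 4 * tau * x / d
sigma_f = 4 * 42 * 170.2 / 11.5 = 2486.4 MPa

2486.4 MPa


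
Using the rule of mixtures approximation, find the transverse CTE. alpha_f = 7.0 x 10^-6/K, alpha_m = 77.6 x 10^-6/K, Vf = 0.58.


alpha_2 = alpha_f*Vf + alpha_m*(1-Vf) = 7.0*0.58 + 77.6*0.42 = 36.7 x 10^-6/K

36.7 x 10^-6/K


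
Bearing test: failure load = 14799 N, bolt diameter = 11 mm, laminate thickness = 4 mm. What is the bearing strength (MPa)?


sigma_br = F/(d*h) = 14799/(11*4) = 336.3 MPa

336.3 MPa


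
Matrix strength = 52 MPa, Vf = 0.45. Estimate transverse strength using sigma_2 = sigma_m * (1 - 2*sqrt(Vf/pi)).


factor = 1 - 2*sqrt(0.45/pi) = 0.2431
sigma_2 = 52 * 0.2431 = 12.64 MPa

12.64 MPa


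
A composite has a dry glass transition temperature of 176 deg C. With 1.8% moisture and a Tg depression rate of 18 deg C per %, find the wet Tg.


Tg_wet = Tg_dry - k*moisture = 176 - 18*1.8 = 143.6 deg C

143.6 deg C


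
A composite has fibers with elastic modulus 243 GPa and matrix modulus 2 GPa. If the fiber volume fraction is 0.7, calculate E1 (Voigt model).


E1 = Ef*Vf + Em*(1-Vf) = 243*0.7 + 2*0.3 = 170.7 GPa

170.7 GPa


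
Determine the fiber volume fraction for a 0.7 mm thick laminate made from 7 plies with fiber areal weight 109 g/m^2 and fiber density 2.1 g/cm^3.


Vf = n * FAW / (rho_f * h * 1000) = 7 * 109 / (2.1 * 0.7 * 1000) = 0.519

0.519


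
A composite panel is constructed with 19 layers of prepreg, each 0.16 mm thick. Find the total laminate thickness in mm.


h = n * t_ply = 19 * 0.16 = 3.04 mm

3.04 mm


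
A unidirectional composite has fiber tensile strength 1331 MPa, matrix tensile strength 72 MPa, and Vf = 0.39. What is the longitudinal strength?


sigma_1 = sigma_f*Vf + sigma_m*(1-Vf) = 1331*0.39 + 72*0.61 = 563.0 MPa

563.0 MPa


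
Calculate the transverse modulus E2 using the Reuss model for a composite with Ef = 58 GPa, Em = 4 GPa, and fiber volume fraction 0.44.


1/E2 = Vf/Ef + (1-Vf)/Em = 0.44/58 + 0.56/4
E2 = 6.78 GPa

6.78 GPa


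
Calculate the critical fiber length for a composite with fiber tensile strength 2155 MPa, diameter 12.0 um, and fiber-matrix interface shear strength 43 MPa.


Lc = sigma_f * d / (2 * tau_i) = 2155 * 12.0 / (2 * 43) = 300.7 um

300.7 um


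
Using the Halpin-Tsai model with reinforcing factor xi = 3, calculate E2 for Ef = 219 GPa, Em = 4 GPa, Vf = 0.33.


eta = (Ef/Em - 1)/(Ef/Em + xi) = (54.75 - 1)/(54.75 + 3) = 0.9307
E2 = Em*(1+xi*eta*Vf)/(1-eta*Vf) = 11.09 GPa

11.09 GPa


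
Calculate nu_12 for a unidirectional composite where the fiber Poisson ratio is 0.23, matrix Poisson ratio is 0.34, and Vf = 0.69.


nu_12 = nu_f*Vf + nu_m*(1-Vf) = 0.23*0.69 + 0.34*0.31 = 0.2641

0.2641


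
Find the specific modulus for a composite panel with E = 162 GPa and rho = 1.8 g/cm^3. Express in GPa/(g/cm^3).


Specific stiffness = E/rho = 162/1.8 = 90.0 GPa/(g/cm^3)

90.0 GPa/(g/cm^3)


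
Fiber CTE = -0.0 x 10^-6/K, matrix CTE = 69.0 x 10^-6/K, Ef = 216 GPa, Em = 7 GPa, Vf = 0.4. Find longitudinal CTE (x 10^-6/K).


E1 = Ef*Vf + Em*(1-Vf) = 90.6
alpha_1 = (alpha_f*Ef*Vf + alpha_m*Em*(1-Vf))/E1 = 3.2 x 10^-6/K

3.2 x 10^-6/K


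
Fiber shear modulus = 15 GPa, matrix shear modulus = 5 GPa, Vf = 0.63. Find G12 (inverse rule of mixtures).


1/G12 = Vf/Gf + (1-Vf)/Gm = 0.63/15 + 0.37/5
G12 = 8.62 GPa

8.62 GPa


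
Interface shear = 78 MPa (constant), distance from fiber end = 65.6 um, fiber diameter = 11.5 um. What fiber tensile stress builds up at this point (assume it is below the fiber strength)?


Force balance: sigma_f * (pi*d^2/4) = tau * (pi*d) * x  ->  sigma_f = 4 * tau * x / d
sigma_f = 4 * 78 * 65.6 / 11.5 = 1779.8 MPa

1779.8 MPa


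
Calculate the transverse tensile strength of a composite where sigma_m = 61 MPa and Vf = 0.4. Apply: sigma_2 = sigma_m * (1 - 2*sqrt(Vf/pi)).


factor = 1 - 2*sqrt(0.4/pi) = 0.2864
sigma_2 = 61 * 0.2864 = 17.47 MPa

17.47 MPa


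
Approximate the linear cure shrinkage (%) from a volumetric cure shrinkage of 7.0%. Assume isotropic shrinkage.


Linear shrinkage ≈ vol_shrink/3 = 7.0/3 = 2.333%

2.333%


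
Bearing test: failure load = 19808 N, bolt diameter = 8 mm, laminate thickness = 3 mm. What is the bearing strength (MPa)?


sigma_br = F/(d*h) = 19808/(8*3) = 825.3 MPa

825.3 MPa


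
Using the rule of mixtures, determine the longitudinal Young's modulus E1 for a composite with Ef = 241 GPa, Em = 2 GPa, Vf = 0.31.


E1 = Ef*Vf + Em*(1-Vf) = 241*0.31 + 2*0.69 = 76.09 GPa

76.09 GPa


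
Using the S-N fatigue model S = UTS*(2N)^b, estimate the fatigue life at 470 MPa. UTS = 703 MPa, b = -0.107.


N = 0.5 * (S/UTS)^(1/b) = 0.5 * (470/703)^(1/-0.107) = 21.5354 cycles

21.5354 cycles


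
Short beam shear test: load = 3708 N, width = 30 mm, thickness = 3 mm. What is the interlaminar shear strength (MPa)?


ILSS = 3F/(4bh) = 3*3708/(4*30*3) = 30.9 MPa

30.9 MPa


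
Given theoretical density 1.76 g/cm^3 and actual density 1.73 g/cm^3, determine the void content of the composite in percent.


Void% = (rho_theo - rho_actual)/rho_theo * 100 = (1.76 - 1.73)/1.76 * 100 = 1.7%

1.7%


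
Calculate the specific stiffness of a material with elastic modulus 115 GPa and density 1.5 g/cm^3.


Specific stiffness = E/rho = 115/1.5 = 76.7 GPa/(g/cm^3)

76.7 GPa/(g/cm^3)


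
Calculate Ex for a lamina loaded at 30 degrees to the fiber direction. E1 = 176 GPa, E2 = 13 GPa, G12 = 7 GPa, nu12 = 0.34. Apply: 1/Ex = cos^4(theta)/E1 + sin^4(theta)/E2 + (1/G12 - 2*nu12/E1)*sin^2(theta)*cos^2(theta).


cos^4(30) = 0.5625, sin^4(30) = 0.0625, sin^2(30)*cos^2(30) = 0.1875
1/G12 - 2*nu12/E1 = 1/7 - 2*0.34/176 = 0.138994 GPa^-1
1/Ex = 0.5625/176 + 0.0625/13 + 0.138994*0.1875 = 0.034065 GPa^-1
Ex = 29.36 GPa

29.36 GPa


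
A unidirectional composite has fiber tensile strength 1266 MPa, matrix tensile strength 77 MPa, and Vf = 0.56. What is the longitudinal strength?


sigma_1 = sigma_f*Vf + sigma_m*(1-Vf) = 1266*0.56 + 77*0.44 = 742.8 MPa

742.8 MPa


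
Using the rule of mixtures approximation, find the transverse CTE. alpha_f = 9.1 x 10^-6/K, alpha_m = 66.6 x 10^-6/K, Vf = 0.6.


alpha_2 = alpha_f*Vf + alpha_m*(1-Vf) = 9.1*0.6 + 66.6*0.4 = 32.1 x 10^-6/K

32.1 x 10^-6/K


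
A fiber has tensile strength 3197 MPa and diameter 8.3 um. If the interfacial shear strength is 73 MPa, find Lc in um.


Lc = sigma_f * d / (2 * tau_i) = 3197 * 8.3 / (2 * 73) = 181.7 um

181.7 um


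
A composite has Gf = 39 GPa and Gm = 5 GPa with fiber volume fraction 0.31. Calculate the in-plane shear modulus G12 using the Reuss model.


1/G12 = Vf/Gf + (1-Vf)/Gm = 0.31/39 + 0.69/5
G12 = 6.85 GPa

6.85 GPa


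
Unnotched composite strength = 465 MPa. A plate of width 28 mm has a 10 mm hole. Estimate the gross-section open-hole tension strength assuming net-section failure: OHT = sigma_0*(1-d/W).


OHT = sigma_0*(1-d/W) = 465*(1-10/28) = 298.9 MPa

298.9 MPa


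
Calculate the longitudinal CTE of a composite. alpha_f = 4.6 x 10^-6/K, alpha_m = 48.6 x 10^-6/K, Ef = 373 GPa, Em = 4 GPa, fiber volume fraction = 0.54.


E1 = Ef*Vf + Em*(1-Vf) = 203.26
alpha_1 = (alpha_f*Ef*Vf + alpha_m*Em*(1-Vf))/E1 = 5.0 x 10^-6/K

5.0 x 10^-6/K


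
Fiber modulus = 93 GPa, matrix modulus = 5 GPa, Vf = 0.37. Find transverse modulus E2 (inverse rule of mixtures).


1/E2 = Vf/Ef + (1-Vf)/Em = 0.37/93 + 0.63/5
E2 = 7.69 GPa

7.69 GPa


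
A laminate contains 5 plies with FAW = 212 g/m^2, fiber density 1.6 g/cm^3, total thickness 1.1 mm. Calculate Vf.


Vf = n * FAW / (rho_f * h * 1000) = 5 * 212 / (1.6 * 1.1 * 1000) = 0.6023

0.6023


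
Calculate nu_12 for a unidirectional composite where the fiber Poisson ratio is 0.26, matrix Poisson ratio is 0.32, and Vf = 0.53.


nu_12 = nu_f*Vf + nu_m*(1-Vf) = 0.26*0.53 + 0.32*0.47 = 0.2882

0.2882


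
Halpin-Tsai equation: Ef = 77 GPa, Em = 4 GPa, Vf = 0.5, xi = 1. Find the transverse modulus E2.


eta = (Ef/Em - 1)/(Ef/Em + xi) = (19.25 - 1)/(19.25 + 1) = 0.9012
E2 = Em*(1+xi*eta*Vf)/(1-eta*Vf) = 10.56 GPa

10.56 GPa


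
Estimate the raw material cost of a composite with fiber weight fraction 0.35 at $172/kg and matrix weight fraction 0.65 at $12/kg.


Cost = cost_f*Wf + cost_m*Wm = 172*0.35 + 12*0.65 = $68.0/kg

$68.0/kg


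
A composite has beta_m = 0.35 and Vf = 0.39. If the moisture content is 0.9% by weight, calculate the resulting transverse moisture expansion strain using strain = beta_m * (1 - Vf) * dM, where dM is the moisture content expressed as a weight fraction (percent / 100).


dM = 0.9/100 = 0.009
strain = beta_m * (1-Vf) * dM = 0.35 * 0.61 * 0.009 = 0.0019215

0.0019215


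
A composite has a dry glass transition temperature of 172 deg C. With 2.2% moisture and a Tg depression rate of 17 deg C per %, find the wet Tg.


Tg_wet = Tg_dry - k*moisture = 172 - 17*2.2 = 134.6 deg C

134.6 deg C


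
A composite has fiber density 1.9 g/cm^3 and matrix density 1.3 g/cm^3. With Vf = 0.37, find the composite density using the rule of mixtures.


rho_c = rho_f*Vf + rho_m*(1-Vf) = 1.9*0.37 + 1.3*0.63 = 1.522 g/cm^3

1.522 g/cm^3


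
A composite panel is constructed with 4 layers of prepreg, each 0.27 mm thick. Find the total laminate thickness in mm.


h = n * t_ply = 4 * 0.27 = 1.08 mm

1.08 mm


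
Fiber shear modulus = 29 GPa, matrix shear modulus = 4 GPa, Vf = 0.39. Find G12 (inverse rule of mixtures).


1/G12 = Vf/Gf + (1-Vf)/Gm = 0.39/29 + 0.61/4
G12 = 6.03 GPa

6.03 GPa


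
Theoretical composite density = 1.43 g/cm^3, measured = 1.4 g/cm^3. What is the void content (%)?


Void% = (rho_theo - rho_actual)/rho_theo * 100 = (1.43 - 1.4)/1.43 * 100 = 2.1%

2.1%


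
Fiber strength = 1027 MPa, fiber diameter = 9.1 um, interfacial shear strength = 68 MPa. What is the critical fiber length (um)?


Lc = sigma_f * d / (2 * tau_i) = 1027 * 9.1 / (2 * 68) = 68.7 um

68.7 um


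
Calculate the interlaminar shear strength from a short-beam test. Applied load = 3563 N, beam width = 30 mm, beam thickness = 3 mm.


ILSS = 3F/(4bh) = 3*3563/(4*30*3) = 29.69 MPa

29.69 MPa


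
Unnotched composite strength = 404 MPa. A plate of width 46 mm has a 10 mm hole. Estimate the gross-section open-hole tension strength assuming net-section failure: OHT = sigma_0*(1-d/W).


OHT = sigma_0*(1-d/W) = 404*(1-10/46) = 316.2 MPa

316.2 MPa


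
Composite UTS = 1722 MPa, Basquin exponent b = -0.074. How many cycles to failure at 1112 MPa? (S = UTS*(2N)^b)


N = 0.5 * (S/UTS)^(1/b) = 0.5 * (1112/1722)^(1/-0.074) = 184.3187 cycles

184.3187 cycles


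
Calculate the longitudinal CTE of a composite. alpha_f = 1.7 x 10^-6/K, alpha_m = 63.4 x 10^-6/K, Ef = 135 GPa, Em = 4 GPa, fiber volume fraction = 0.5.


E1 = Ef*Vf + Em*(1-Vf) = 69.5
alpha_1 = (alpha_f*Ef*Vf + alpha_m*Em*(1-Vf))/E1 = 3.48 x 10^-6/K

3.48 x 10^-6/K


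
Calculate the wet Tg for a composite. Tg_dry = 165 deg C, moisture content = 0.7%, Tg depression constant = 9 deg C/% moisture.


Tg_wet = Tg_dry - k*moisture = 165 - 9*0.7 = 158.7 deg C

158.7 deg C


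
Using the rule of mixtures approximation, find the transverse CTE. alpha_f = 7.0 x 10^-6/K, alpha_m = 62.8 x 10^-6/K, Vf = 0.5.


alpha_2 = alpha_f*Vf + alpha_m*(1-Vf) = 7.0*0.5 + 62.8*0.5 = 34.9 x 10^-6/K

34.9 x 10^-6/K


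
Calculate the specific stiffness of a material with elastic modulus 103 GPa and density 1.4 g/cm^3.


Specific stiffness = E/rho = 103/1.4 = 73.6 GPa/(g/cm^3)

73.6 GPa/(g/cm^3)


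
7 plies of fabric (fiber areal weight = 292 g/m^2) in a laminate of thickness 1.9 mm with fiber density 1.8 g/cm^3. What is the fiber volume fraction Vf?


Vf = n * FAW / (rho_f * h * 1000) = 7 * 292 / (1.8 * 1.9 * 1000) = 0.5977

0.5977


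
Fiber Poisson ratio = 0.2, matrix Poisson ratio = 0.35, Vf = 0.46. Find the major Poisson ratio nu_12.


nu_12 = nu_f*Vf + nu_m*(1-Vf) = 0.2*0.46 + 0.35*0.54 = 0.281

0.281


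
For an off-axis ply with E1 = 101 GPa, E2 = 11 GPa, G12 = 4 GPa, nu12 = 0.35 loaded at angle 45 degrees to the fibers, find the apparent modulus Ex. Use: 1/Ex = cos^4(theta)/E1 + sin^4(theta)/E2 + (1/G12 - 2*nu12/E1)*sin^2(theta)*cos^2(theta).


cos^4(45) = 0.25, sin^4(45) = 0.25, sin^2(45)*cos^2(45) = 0.25
1/G12 - 2*nu12/E1 = 1/4 - 2*0.35/101 = 0.243069 GPa^-1
1/Ex = 0.25/101 + 0.25/11 + 0.243069*0.25 = 0.0859698 GPa^-1
Ex = 11.63 GPa

11.63 GPa


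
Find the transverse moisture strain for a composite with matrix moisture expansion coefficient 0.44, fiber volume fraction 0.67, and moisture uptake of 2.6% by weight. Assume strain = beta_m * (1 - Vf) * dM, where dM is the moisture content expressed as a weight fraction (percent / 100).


dM = 2.6/100 = 0.026
strain = beta_m * (1-Vf) * dM = 0.44 * 0.33 * 0.026 = 0.0037752

0.0037752


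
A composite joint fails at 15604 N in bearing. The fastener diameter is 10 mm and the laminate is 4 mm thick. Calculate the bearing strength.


sigma_br = F/(d*h) = 15604/(10*4) = 390.1 MPa

390.1 MPa


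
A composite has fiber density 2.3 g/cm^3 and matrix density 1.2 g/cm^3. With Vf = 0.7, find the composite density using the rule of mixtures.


rho_c = rho_f*Vf + rho_m*(1-Vf) = 2.3*0.7 + 1.2*0.3 = 1.97 g/cm^3

1.97 g/cm^3


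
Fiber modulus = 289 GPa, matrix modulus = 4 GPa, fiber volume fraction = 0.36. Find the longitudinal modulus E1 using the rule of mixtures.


E1 = Ef*Vf + Em*(1-Vf) = 289*0.36 + 4*0.64 = 106.6 GPa

106.6 GPa


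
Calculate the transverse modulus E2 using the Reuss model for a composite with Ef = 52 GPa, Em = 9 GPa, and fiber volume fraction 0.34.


1/E2 = Vf/Ef + (1-Vf)/Em = 0.34/52 + 0.66/9
E2 = 12.52 GPa

12.52 GPa


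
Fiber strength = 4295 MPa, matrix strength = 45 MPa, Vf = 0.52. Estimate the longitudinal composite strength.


sigma_1 = sigma_f*Vf + sigma_m*(1-Vf) = 4295*0.52 + 45*0.48 = 2255.0 MPa

2255.0 MPa


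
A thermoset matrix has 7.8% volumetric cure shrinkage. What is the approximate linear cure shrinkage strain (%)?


Linear shrinkage ≈ vol_shrink/3 = 7.8/3 = 2.6%

2.6%


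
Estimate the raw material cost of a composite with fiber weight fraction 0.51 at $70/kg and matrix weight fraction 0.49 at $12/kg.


Cost = cost_f*Wf + cost_m*Wm = 70*0.51 + 12*0.49 = $41.58/kg

$41.58/kg


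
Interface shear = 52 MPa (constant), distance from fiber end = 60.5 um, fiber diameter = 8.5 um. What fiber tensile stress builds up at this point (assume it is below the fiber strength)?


Force balance: sigma_f * (pi*d^2/4) = tau * (pi*d) * x  ->  sigma_f = 4 * tau * x / d
sigma_f = 4 * 52 * 60.5 / 8.5 = 1480.5 MPa

1480.5 MPa


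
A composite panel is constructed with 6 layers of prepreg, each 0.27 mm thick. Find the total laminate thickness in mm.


h = n * t_ply = 6 * 0.27 = 1.62 mm

1.62 mm


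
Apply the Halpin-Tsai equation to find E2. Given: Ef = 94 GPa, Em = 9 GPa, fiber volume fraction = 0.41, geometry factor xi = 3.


eta = (Ef/Em - 1)/(Ef/Em + xi) = (10.4444 - 1)/(10.4444 + 3) = 0.7025
E2 = Em*(1+xi*eta*Vf)/(1-eta*Vf) = 23.56 GPa

23.56 GPa


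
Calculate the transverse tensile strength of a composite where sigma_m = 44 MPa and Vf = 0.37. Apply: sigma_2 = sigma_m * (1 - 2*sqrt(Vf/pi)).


factor = 1 - 2*sqrt(0.37/pi) = 0.3136
sigma_2 = 44 * 0.3136 = 13.8 MPa

13.8 MPa


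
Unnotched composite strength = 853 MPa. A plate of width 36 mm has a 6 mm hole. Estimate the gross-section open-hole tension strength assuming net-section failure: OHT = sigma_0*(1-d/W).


OHT = sigma_0*(1-d/W) = 853*(1-6/36) = 710.8 MPa

710.8 MPa


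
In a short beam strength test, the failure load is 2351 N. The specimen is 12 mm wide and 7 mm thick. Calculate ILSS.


ILSS = 3F/(4bh) = 3*2351/(4*12*7) = 20.99 MPa

20.99 MPa
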